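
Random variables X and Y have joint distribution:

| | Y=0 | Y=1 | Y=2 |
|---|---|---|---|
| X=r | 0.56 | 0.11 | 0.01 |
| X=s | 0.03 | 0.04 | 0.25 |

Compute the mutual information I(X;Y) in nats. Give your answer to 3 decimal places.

Marginals: p(X) = (0.6800, 0.3200), p(Y) = (0.5900, 0.1500, 0.2600).
I(X;Y) = Σ p(x,y)·ln[p(x,y)/(p(x)p(y))].
  (r,0): 0.56·ln(1.3958) = 0.1867
  (r,1): 0.11·ln(1.0784) = 0.0083
  (r,2): 0.01·ln(0.0566) = -0.0287
  (s,0): 0.03·ln(0.1589) = -0.0552
  (s,1): 0.04·ln(0.8333) = -0.0073
  (s,2): 0.25·ln(3.0048) = 0.2751
Sum = 0.379 nats.

0.379 nats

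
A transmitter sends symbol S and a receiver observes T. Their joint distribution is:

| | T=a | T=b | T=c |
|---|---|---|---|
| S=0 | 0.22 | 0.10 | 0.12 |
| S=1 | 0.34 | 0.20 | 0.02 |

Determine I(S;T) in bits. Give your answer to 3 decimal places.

Marginals: p(S) = (0.4400, 0.5600), p(T) = (0.5600, 0.3000, 0.1400).
I(S;T) = Σ p(x,y)·log₂[p(x,y)/(p(x)p(y))].
  (0,a): 0.22·log₂(0.8929) = -0.0360
  (0,b): 0.10·log₂(0.7576) = -0.0401
  (0,c): 0.12·log₂(1.9481) = 0.1154
  (1,a): 0.34·log₂(1.0842) = 0.0396
  (1,b): 0.20·log₂(1.1905) = 0.0503
  (1,c): 0.02·log₂(0.2551) = -0.0394
Sum = 0.090 bits.

0.090 bits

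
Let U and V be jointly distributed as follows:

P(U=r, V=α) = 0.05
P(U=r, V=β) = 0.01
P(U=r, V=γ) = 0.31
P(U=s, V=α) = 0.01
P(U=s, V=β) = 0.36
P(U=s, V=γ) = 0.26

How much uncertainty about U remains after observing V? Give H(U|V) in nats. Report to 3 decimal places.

0.466 nats

Marginals: p(U) = (0.3700, 0.6300), p(V) = (0.0600, 0.3700, 0.5700).
H(U|V) = Σ p(V) · H(U|V=·).
  V=α: p=0.0600, H(U|V=α) = 0.4506
  V=β: p=0.3700, H(U|V=β) = 0.1243
  V=γ: p=0.5700, H(U|V=γ) = 0.6893
Weighted sum = 0.466 nats.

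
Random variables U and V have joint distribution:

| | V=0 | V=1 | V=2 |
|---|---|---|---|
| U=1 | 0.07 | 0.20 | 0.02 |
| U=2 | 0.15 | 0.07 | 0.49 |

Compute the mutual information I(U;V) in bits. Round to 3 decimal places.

0.326 bits

Marginals: p(U) = (0.2900, 0.7100), p(V) = (0.2200, 0.2700, 0.5100).
I(U;V) = Σ p(x,y)·log₂[p(x,y)/(p(x)p(y))].
  (1,0): 0.07·log₂(1.0972) = 0.0094
  (1,1): 0.20·log₂(2.5543) = 0.2706
  (1,2): 0.02·log₂(0.1352) = -0.0577
  (2,0): 0.15·log₂(0.9603) = -0.0088
  (2,1): 0.07·log₂(0.3652) = -0.1017
  (2,2): 0.49·log₂(1.3532) = 0.2138
Sum = 0.326 bits.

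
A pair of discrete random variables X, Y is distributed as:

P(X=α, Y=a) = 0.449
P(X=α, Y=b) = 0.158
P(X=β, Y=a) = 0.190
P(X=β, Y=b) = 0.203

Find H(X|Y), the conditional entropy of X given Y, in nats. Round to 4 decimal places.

0.6363 nats

Marginals: p(X) = (0.6070, 0.3930), p(Y) = (0.6390, 0.3610).
H(X|Y) = Σ p(Y) · H(X|Y=·).
  Y=a: p=0.6390, H(X|Y=a) = 0.6086
  Y=b: p=0.3610, H(X|Y=b) = 0.6854
Weighted sum = 0.6363 nats.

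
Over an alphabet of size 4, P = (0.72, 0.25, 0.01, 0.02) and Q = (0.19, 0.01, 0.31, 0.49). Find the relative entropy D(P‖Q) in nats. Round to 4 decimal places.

D(P‖Q) = Σ p·ln(p/q).
  0.72·ln(0.72/0.19) = 0.95920
  0.25·ln(0.25/0.01) = 0.80472
  0.01·ln(0.01/0.31) = -0.03434
  0.02·ln(0.02/0.49) = -0.06397
D(P‖Q) = 1.6656 nats.

1.6656 nats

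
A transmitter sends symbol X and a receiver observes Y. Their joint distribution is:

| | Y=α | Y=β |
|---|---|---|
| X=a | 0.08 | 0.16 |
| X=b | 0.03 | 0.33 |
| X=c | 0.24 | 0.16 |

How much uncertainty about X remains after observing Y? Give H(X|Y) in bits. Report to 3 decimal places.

1.377 bits

Marginals: p(X) = (0.2400, 0.3600, 0.4000), p(Y) = (0.3500, 0.6500).
H(X|Y) = Σ p(Y) · H(X|Y=·).
  Y=α: p=0.3500, H(X|Y=α) = 1.1637
  Y=β: p=0.6500, H(X|Y=β) = 1.4921
Weighted sum = 1.377 bits.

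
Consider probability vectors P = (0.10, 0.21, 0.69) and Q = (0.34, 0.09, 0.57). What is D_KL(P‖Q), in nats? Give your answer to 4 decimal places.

0.1874 nats

D(P‖Q) = Σ p·ln(p/q).
  0.10·ln(0.10/0.34) = -0.12238
  0.21·ln(0.21/0.09) = 0.17793
  0.69·ln(0.69/0.57) = 0.13183
D(P‖Q) = 0.1874 nats.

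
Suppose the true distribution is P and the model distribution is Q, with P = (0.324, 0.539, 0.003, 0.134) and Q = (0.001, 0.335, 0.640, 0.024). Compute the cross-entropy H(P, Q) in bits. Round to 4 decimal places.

H(P,Q) = −Σ p·log₂ q.
  −0.324·log₂(0.001) = 3.22891
  −0.539·log₂(0.335) = 0.85042
  −0.003·log₂(0.640) = 0.00193
  −0.134·log₂(0.024) = 0.72103
H(P,Q) = 4.8023 bits.

4.8023 bits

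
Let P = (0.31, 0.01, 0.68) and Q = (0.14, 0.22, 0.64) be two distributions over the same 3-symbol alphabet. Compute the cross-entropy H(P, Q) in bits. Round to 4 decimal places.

H(P,Q) = −Σ p·log₂ q.
  −0.31·log₂(0.14) = 0.87932
  −0.01·log₂(0.22) = 0.02184
  −0.68·log₂(0.64) = 0.43782
H(P,Q) = 1.3390 bits.

1.3390 bits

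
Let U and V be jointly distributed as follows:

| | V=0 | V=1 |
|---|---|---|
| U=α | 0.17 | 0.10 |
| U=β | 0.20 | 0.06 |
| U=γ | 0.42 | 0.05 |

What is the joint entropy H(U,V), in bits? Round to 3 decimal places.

2.216 bits

H(U,V) = −Σ p(x,y)·log₂ p(x,y) over all 6 cells.
  cell (α,0): −0.17·log₂0.17 = 0.4346
  cell (α,1): −0.10·log₂0.10 = 0.3322
  cell (β,0): −0.20·log₂0.20 = 0.4644
  cell (β,1): −0.06·log₂0.06 = 0.2435
  cell (γ,0): −0.42·log₂0.42 = 0.5256
  cell (γ,1): −0.05·log₂0.05 = 0.2161
Sum = 2.216 bits.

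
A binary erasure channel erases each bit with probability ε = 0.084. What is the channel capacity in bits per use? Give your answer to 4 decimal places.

0.9160 bits

Binary erasure channel: capacity C = 1 − ε.
C = 1 − 0.084 = 0.9160 bits per channel use.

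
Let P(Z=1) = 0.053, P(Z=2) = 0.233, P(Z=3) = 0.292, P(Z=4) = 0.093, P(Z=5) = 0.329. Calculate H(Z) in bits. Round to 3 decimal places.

H(Z) = −Σ p·log₂ p.
  −(0.053)·log₂(0.053) = 0.2246
  −(0.233)·log₂(0.233) = 0.4897
  −(0.292)·log₂(0.292) = 0.5186
  −(0.093)·log₂(0.093) = 0.3187
  −(0.329)·log₂(0.329) = 0.5277
Sum: 0.2246 + 0.4897 + 0.5186 + 0.3187 + 0.5277 = 2.079 bits.

2.079 bits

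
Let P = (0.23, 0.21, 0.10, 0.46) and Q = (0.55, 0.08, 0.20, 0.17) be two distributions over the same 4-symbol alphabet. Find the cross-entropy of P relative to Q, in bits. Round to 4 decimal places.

2.3717 bits

H(P,Q) = −Σ p·log₂ q.
  −0.23·log₂(0.55) = 0.19837
  −0.21·log₂(0.08) = 0.76521
  −0.10·log₂(0.20) = 0.23219
  −0.46·log₂(0.17) = 1.17594
H(P,Q) = 2.3717 bits.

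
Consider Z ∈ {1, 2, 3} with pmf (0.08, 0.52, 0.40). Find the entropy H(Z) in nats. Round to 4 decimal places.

0.9086 nats

H(Z) = −Σ p·ln p.
  −(0.08)·ln(0.08) = 0.20206
  −(0.52)·ln(0.52) = 0.34004
  −(0.40)·ln(0.40) = 0.36652
Sum: 0.20206 + 0.34004 + 0.36652 = 0.9086 nats.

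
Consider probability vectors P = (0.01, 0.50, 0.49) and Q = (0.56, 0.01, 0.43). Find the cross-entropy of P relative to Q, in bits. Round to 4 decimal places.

3.9269 bits

H(P,Q) = −Σ p·log₂ q.
  −0.01·log₂(0.56) = 0.00837
  −0.50·log₂(0.01) = 3.32193
  −0.49·log₂(0.43) = 0.59662
H(P,Q) = 3.9269 bits.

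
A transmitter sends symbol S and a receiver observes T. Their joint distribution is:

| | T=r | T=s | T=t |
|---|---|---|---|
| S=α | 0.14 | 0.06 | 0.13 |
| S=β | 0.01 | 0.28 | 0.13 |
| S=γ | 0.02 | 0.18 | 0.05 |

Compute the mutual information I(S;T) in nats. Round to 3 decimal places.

Marginals: p(S) = (0.3300, 0.4200, 0.2500), p(T) = (0.1700, 0.5200, 0.3100).
I(S;T) = H(S) + H(T) − H(S,T).
H(S) = 1.0768, H(T) = 1.0043, H(S,T) = 1.9137.
I(S;T) = 1.0768 + 1.0043 − 1.9137 = 0.167 nats.

0.167 nats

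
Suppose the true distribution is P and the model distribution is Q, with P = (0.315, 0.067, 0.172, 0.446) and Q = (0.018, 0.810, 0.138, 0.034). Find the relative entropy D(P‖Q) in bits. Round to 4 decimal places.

2.7707 bits

D(P‖Q) = Σ p·log₂(p/q).
  0.315·log₂(0.315/0.018) = 1.30072
  0.067·log₂(0.067/0.810) = -0.24091
  0.172·log₂(0.172/0.138) = 0.05465
  0.446·log₂(0.446/0.034) = 1.65619
D(P‖Q) = 2.7707 bits.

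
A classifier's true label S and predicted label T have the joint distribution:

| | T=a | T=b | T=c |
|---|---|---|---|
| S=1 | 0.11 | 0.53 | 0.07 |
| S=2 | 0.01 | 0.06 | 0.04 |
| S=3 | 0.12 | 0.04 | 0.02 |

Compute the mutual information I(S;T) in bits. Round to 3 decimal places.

0.177 bits

Marginals: p(S) = (0.7100, 0.1100, 0.1800), p(T) = (0.2400, 0.6300, 0.1300).
I(S;T) = H(S) + H(T) − H(S,T).
H(S) = 1.1464, H(T) = 1.2967, H(S,T) = 2.2657.
I(S;T) = 1.1464 + 1.2967 − 2.2657 = 0.177 bits.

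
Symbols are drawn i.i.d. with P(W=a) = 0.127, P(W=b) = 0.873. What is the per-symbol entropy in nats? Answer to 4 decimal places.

H(W) = −Σ p·ln p.
  −(0.127)·ln(0.127) = 0.26207
  −(0.873)·ln(0.873) = 0.11857
Sum: 0.26207 + 0.11857 = 0.3806 nats.

0.3806 nats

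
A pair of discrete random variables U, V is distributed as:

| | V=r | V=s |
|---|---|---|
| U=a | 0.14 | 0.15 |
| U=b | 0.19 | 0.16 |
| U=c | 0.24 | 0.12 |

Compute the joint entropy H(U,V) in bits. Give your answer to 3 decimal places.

2.547 bits

H(U,V) = −Σ p(x,y)·log₂ p(x,y) over all 6 cells.
  cell (a,r): −0.14·log₂0.14 = 0.3971
  cell (a,s): −0.15·log₂0.15 = 0.4105
  cell (b,r): −0.19·log₂0.19 = 0.4552
  cell (b,s): −0.16·log₂0.16 = 0.4230
  cell (c,r): −0.24·log₂0.24 = 0.4941
  cell (c,s): −0.12·log₂0.12 = 0.3671
Sum = 2.547 bits.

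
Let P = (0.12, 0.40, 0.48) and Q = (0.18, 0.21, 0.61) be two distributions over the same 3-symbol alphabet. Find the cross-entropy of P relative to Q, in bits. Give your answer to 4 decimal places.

1.5398 bits

H(P,Q) = −Σ p·log₂ q.
  −0.12·log₂(0.18) = 0.29687
  −0.40·log₂(0.21) = 0.90062
  −0.48·log₂(0.61) = 0.34230
H(P,Q) = 1.5398 bits.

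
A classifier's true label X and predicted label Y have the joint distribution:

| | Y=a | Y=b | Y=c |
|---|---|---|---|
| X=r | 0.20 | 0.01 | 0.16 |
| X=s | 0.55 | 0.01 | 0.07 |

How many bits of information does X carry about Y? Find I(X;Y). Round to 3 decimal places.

Marginals: p(X) = (0.3700, 0.6300), p(Y) = (0.7500, 0.0200, 0.2300).
I(X;Y) = Σ p(x,y)·log₂[p(x,y)/(p(x)p(y))].
  (r,a): 0.20·log₂(0.7207) = -0.0945
  (r,b): 0.01·log₂(1.3514) = 0.0043
  (r,c): 0.16·log₂(1.8801) = 0.1457
  (s,a): 0.55·log₂(1.1640) = 0.1205
  (s,b): 0.01·log₂(0.7937) = -0.0033
  (s,c): 0.07·log₂(0.4831) = -0.0735
Sum = 0.099 bits.

0.099 bits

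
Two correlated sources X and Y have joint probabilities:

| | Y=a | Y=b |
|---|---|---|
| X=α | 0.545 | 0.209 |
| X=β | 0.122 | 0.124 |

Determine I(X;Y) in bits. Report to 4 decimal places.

Marginals: p(X) = (0.7540, 0.2460), p(Y) = (0.6670, 0.3330).
I(X;Y) = Σ p(x,y)·log₂[p(x,y)/(p(x)p(y))].
  (α,a): 0.545·log₂(1.0837) = 0.06318
  (α,b): 0.209·log₂(0.8324) = -0.05531
  (β,a): 0.122·log₂(0.7435) = -0.05216
  (β,b): 0.124·log₂(1.5137) = 0.07416
Sum = 0.0299 bits.

0.0299 bits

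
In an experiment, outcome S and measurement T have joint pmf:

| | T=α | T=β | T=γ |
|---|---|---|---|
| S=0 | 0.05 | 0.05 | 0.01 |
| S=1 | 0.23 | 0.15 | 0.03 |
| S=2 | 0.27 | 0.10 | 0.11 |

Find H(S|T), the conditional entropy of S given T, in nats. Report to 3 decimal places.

Chain rule: H(S|T) = H(S,T) − H(T).
Marginals: p(S) = (0.1100, 0.4100, 0.4800), p(T) = (0.5500, 0.3000, 0.1500).
H(S,T) = 1.9000 nats; H(T) = 0.9746 nats.
H(S|T) = 1.9000 − 0.9746 = 0.925 nats.

0.925 nats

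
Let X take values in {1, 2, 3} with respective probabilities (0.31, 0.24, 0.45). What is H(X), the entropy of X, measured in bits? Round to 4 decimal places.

H(X) = −Σ p·log₂ p.
  −(0.31)·log₂(0.31) = 0.52379
  −(0.24)·log₂(0.24) = 0.49413
  −(0.45)·log₂(0.45) = 0.51840
Sum: 0.52379 + 0.49413 + 0.51840 = 1.5363 bits.

1.5363 bits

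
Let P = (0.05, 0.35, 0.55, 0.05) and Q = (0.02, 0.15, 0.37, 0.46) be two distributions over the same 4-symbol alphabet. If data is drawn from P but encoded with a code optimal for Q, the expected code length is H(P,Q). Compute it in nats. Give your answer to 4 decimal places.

H(P,Q) = −Σ p·ln q.
  −0.05·ln(0.02) = 0.19560
  −0.35·ln(0.15) = 0.66399
  −0.55·ln(0.37) = 0.54684
  −0.05·ln(0.46) = 0.03883
H(P,Q) = 1.4453 nats.

1.4453 nats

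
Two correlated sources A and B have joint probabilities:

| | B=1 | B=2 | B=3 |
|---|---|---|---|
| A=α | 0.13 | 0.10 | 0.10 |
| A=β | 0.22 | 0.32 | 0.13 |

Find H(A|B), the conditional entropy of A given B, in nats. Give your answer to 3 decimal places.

Marginals: p(A) = (0.3300, 0.6700), p(B) = (0.3500, 0.4200, 0.2300).
H(A|B) = Σ p(B) · H(A|B=·).
  B=1: p=0.3500, H(A|B=1) = 0.6597
  B=2: p=0.4200, H(A|B=2) = 0.5489
  B=3: p=0.2300, H(A|B=3) = 0.6846
Weighted sum = 0.619 nats.

0.619 nats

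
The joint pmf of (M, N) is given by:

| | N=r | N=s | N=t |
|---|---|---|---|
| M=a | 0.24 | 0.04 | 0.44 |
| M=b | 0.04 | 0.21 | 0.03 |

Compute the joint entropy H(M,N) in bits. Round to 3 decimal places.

2.011 bits

H(M,N) = −Σ p(x,y)·log₂ p(x,y) over all 6 cells.
  cell (a,r): −0.24·log₂0.24 = 0.4941
  cell (a,s): −0.04·log₂0.04 = 0.1858
  cell (a,t): −0.44·log₂0.44 = 0.5211
  cell (b,r): −0.04·log₂0.04 = 0.1858
  cell (b,s): −0.21·log₂0.21 = 0.4728
  cell (b,t): −0.03·log₂0.03 = 0.1518
Sum = 2.011 bits.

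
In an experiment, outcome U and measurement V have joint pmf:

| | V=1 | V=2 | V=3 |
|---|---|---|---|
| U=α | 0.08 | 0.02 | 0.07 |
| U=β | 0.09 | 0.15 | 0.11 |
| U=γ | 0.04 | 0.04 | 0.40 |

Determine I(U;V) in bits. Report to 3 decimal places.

0.228 bits

Marginals: p(U) = (0.1700, 0.3500, 0.4800), p(V) = (0.2100, 0.2100, 0.5800).
I(U;V) = Σ p(x,y)·log₂[p(x,y)/(p(x)p(y))].
  (α,1): 0.08·log₂(2.2409) = 0.0931
  (α,2): 0.02·log₂(0.5602) = -0.0167
  (α,3): 0.07·log₂(0.7099) = -0.0346
  (β,1): 0.09·log₂(1.2245) = 0.0263
  (β,2): 0.15·log₂(2.0408) = 0.1544
  (β,3): 0.11·log₂(0.5419) = -0.0972
  (γ,1): 0.04·log₂(0.3968) = -0.0533
  (γ,2): 0.04·log₂(0.3968) = -0.0533
  (γ,3): 0.40·log₂(1.4368) = 0.2091
Sum = 0.228 bits.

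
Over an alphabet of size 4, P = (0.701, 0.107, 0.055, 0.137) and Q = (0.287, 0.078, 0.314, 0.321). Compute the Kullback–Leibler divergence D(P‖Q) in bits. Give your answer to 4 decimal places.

0.6454 bits

D(P‖Q) = Σ p·log₂(p/q).
  0.701·log₂(0.701/0.287) = 0.90314
  0.107·log₂(0.107/0.078) = 0.04880
  0.055·log₂(0.055/0.314) = -0.13823
  0.137·log₂(0.137/0.321) = -0.16829
D(P‖Q) = 0.6454 bits.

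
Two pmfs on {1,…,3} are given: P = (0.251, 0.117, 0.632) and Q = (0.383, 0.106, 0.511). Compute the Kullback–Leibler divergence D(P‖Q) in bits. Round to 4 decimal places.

D(P‖Q) = Σ p·log₂(p/q).
  0.251·log₂(0.251/0.383) = -0.15302
  0.117·log₂(0.117/0.106) = 0.01667
  0.632·log₂(0.632/0.511) = 0.19377
D(P‖Q) = 0.0574 bits.

0.0574 bits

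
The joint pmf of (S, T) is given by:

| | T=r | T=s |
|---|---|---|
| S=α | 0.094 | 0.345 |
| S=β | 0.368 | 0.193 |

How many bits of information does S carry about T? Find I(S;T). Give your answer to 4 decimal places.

0.1459 bits

Marginals: p(S) = (0.4390, 0.5610), p(T) = (0.4620, 0.5380).
I(S;T) = H(S) + H(T) − H(S,T).
H(S) = 0.9892, H(T) = 0.9958, H(S,T) = 1.8391.
I(S;T) = 0.9892 + 0.9958 − 1.8391 = 0.1459 bits.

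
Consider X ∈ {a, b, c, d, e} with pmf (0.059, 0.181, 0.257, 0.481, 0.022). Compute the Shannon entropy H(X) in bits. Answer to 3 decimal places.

1.820 bits

H(X) = −Σ p·log₂ p.
  −(0.059)·log₂(0.059) = 0.2409
  −(0.181)·log₂(0.181) = 0.4463
  −(0.257)·log₂(0.257) = 0.5038
  −(0.481)·log₂(0.481) = 0.5079
  −(0.022)·log₂(0.022) = 0.1211
Sum: 0.2409 + 0.4463 + 0.5038 + 0.5079 + 0.1211 = 1.820 bits.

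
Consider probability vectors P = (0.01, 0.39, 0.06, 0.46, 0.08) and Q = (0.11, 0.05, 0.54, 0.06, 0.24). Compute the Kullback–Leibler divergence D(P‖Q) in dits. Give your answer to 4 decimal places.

0.6490 dits

D(P‖Q) = Σ p·log₁₀(p/q).
  0.01·log₁₀(0.01/0.11) = -0.01041
  0.39·log₁₀(0.39/0.05) = 0.34792
  0.06·log₁₀(0.06/0.54) = -0.05725
  0.46·log₁₀(0.46/0.06) = 0.40692
  0.08·log₁₀(0.08/0.24) = -0.03817
D(P‖Q) = 0.6490 dits.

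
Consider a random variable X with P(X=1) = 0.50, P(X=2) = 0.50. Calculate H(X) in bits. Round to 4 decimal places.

H(X) = −Σ p·log₂ p.
  −(0.50)·log₂(0.50) = 0.50000
  −(0.50)·log₂(0.50) = 0.50000
Sum: 0.50000 + 0.50000 = 1.0000 bits.

1.0000 bits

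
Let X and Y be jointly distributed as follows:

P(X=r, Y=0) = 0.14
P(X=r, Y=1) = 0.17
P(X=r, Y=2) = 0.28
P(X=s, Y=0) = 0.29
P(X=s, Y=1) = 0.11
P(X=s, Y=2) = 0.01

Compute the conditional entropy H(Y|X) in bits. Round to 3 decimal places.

Marginals: p(X) = (0.5900, 0.4100), p(Y) = (0.4300, 0.2800, 0.2900).
H(Y|X) = Σ p(X) · H(Y|X=·).
  X=r: p=0.5900, H(Y|X=r) = 1.5200
  X=s: p=0.4100, H(Y|X=s) = 0.9933
Weighted sum = 1.304 bits.

1.304 bits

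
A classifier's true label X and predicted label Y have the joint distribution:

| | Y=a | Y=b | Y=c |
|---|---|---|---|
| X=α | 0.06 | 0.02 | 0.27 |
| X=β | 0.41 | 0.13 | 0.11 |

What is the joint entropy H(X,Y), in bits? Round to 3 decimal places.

H(X,Y) = −Σ p(x,y)·log₂ p(x,y) over all 6 cells.
  cell (α,a): −0.06·log₂0.06 = 0.2435
  cell (α,b): −0.02·log₂0.02 = 0.1129
  cell (α,c): −0.27·log₂0.27 = 0.5100
  cell (β,a): −0.41·log₂0.41 = 0.5274
  cell (β,b): −0.13·log₂0.13 = 0.3826
  cell (β,c): −0.11·log₂0.11 = 0.3503
Sum = 2.127 bits.

2.127 bits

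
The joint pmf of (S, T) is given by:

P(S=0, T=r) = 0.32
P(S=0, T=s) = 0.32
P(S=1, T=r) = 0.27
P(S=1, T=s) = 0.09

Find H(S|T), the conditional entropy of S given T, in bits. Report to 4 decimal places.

0.8982 bits

Marginals: p(S) = (0.6400, 0.3600), p(T) = (0.5900, 0.4100).
H(S|T) = Σ p(T) · H(S|T=·).
  T=r: p=0.5900, H(S|T=r) = 0.9948
  T=s: p=0.4100, H(S|T=s) = 0.7593
Weighted sum = 0.8982 bits.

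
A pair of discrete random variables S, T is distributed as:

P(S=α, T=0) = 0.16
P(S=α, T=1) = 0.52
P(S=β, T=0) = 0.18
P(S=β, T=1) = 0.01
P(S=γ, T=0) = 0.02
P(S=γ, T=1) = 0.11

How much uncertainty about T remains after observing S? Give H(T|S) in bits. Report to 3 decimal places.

Chain rule: H(T|S) = H(S,T) − H(S).
Marginals: p(S) = (0.6800, 0.1900, 0.1300), p(T) = (0.3600, 0.6400).
H(S,T) = 1.8885 bits; H(S) = 1.2162 bits.
H(T|S) = 1.8885 − 1.2162 = 0.672 bits.

0.672 bits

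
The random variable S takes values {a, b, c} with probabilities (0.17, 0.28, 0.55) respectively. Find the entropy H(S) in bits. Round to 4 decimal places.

H(S) = −Σ p·log₂ p.
  −(0.17)·log₂(0.17) = 0.43459
  −(0.28)·log₂(0.28) = 0.51422
  −(0.55)·log₂(0.55) = 0.47437
Sum: 0.43459 + 0.51422 + 0.47437 = 1.4232 bits.

1.4232 bits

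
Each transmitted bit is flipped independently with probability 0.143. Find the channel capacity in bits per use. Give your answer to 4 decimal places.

0.4080 bits

Binary symmetric channel: C = 1 − h₂(ε) where h₂ is the binary entropy function.
h₂(0.143) = −0.143·log₂0.143 − 0.857·log₂0.857 = 0.5920.
C = 1 − 0.5920 = 0.4080 bits per channel use.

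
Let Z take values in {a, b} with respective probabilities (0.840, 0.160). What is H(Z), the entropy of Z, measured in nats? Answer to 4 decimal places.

H(Z) = −Σ p·ln p.
  −(0.840)·ln(0.840) = 0.14646
  −(0.160)·ln(0.160) = 0.29321
Sum: 0.14646 + 0.29321 = 0.4397 nats.

0.4397 nats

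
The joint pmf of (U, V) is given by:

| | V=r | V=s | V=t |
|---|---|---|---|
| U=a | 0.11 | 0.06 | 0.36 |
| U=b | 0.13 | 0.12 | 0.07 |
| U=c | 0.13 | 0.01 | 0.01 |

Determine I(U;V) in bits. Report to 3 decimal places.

0.271 bits

Marginals: p(U) = (0.5300, 0.3200, 0.1500), p(V) = (0.3700, 0.1900, 0.4400).
I(U;V) = H(U) + H(V) − H(U,V).
H(U) = 1.4220, H(V) = 1.5071, H(U,V) = 2.6582.
I(U;V) = 1.4220 + 1.5071 − 2.6582 = 0.271 bits.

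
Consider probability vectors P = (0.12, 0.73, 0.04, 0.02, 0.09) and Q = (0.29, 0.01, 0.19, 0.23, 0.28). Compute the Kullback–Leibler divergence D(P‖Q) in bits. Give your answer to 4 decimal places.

D(P‖Q) = Σ p·log₂(p/q).
  0.12·log₂(0.12/0.29) = -0.15276
  0.73·log₂(0.73/0.01) = 4.51857
  0.04·log₂(0.04/0.19) = -0.08992
  0.02·log₂(0.02/0.23) = -0.07047
  0.09·log₂(0.09/0.28) = -0.14737
D(P‖Q) = 4.0581 bits.

4.0581 bits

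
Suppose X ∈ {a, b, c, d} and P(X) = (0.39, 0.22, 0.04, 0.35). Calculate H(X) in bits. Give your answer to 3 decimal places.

1.726 bits

H(X) = −Σ p·log₂ p.
  −(0.39)·log₂(0.39) = 0.5298
  −(0.22)·log₂(0.22) = 0.4806
  −(0.04)·log₂(0.04) = 0.1858
  −(0.35)·log₂(0.35) = 0.5301
Sum: 0.5298 + 0.4806 + 0.1858 + 0.5301 = 1.726 bits.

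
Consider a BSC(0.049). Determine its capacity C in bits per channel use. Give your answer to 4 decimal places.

0.7179 bits

Binary symmetric channel: C = 1 − h₂(ε) where h₂ is the binary entropy function.
h₂(0.049) = −0.049·log₂0.049 − 0.951·log₂0.951 = 0.2821.
C = 1 − 0.2821 = 0.7179 bits per channel use.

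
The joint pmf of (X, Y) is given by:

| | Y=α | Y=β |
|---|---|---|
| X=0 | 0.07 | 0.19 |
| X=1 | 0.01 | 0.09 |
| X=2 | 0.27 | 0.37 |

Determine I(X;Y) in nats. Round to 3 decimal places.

0.028 nats

Marginals: p(X) = (0.2600, 0.1000, 0.6400), p(Y) = (0.3500, 0.6500).
I(X;Y) = H(X) + H(Y) − H(X,Y).
H(X) = 0.8661, H(Y) = 0.6474, H(X,Y) = 1.4858.
I(X;Y) = 0.8661 + 0.6474 − 1.4858 = 0.028 nats.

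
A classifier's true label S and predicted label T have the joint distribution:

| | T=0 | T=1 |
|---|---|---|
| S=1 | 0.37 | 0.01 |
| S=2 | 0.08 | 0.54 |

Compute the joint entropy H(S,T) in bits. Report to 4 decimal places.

H(S,T) = −Σ p(x,y)·log₂ p(x,y) over all 4 cells.
  cell (1,0): −0.37·log₂0.37 = 0.53073
  cell (1,1): −0.01·log₂0.01 = 0.06644
  cell (2,0): −0.08·log₂0.08 = 0.29151
  cell (2,1): −0.54·log₂0.54 = 0.48004
Sum = 1.3687 bits.

1.3687 bits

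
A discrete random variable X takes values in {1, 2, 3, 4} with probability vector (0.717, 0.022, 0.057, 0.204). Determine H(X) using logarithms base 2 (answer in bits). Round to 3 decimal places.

1.169 bits

H(X) = −Σ p·log₂ p.
  −(0.717)·log₂(0.717) = 0.3441
  −(0.022)·log₂(0.022) = 0.1211
  −(0.057)·log₂(0.057) = 0.2356
  −(0.204)·log₂(0.204) = 0.4678
Sum: 0.3441 + 0.1211 + 0.2356 + 0.4678 = 1.169 bits.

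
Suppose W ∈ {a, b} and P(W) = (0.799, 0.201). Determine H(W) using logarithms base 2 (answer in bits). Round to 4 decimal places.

H(W) = −Σ p·log₂ p.
  −(0.799)·log₂(0.799) = 0.25866
  −(0.201)·log₂(0.201) = 0.46526
Sum: 0.25866 + 0.46526 = 0.7239 bits.

0.7239 bits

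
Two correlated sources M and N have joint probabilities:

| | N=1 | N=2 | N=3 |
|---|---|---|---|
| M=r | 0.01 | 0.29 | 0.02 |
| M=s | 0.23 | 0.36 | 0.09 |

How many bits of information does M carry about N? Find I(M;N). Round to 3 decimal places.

Marginals: p(M) = (0.3200, 0.6800), p(N) = (0.2400, 0.6500, 0.1100).
I(M;N) = H(M) + H(N) − H(M,N).
H(M) = 0.9044, H(N) = 1.2484, H(M,N) = 2.0282.
I(M;N) = 0.9044 + 1.2484 − 2.0282 = 0.125 bits.

0.125 bits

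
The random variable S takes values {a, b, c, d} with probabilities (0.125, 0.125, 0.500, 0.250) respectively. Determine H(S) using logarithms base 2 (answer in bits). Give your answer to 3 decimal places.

H(S) = −Σ p·log₂ p.
  −(0.125)·log₂(0.125) = 0.3750
  −(0.125)·log₂(0.125) = 0.3750
  −(0.500)·log₂(0.500) = 0.5000
  −(0.250)·log₂(0.250) = 0.5000
Sum: 0.3750 + 0.3750 + 0.5000 + 0.5000 = 1.750 bits.

1.750 bits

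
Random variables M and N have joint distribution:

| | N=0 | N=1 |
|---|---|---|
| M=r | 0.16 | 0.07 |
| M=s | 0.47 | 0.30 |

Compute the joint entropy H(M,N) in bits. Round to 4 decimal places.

1.7246 bits

H(M,N) = −Σ p(x,y)·log₂ p(x,y) over all 4 cells.
  cell (r,0): −0.16·log₂0.16 = 0.42302
  cell (r,1): −0.07·log₂0.07 = 0.26856
  cell (s,0): −0.47·log₂0.47 = 0.51196
  cell (s,1): −0.30·log₂0.30 = 0.52109
Sum = 1.7246 bits.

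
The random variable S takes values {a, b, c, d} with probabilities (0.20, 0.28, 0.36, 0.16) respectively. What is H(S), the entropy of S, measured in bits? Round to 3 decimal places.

1.932 bits

H(S) = −Σ p·log₂ p.
  −(0.20)·log₂(0.20) = 0.4644
  −(0.28)·log₂(0.28) = 0.5142
  −(0.36)·log₂(0.36) = 0.5306
  −(0.16)·log₂(0.16) = 0.4230
Sum: 0.4644 + 0.5142 + 0.5306 + 0.4230 = 1.932 bits.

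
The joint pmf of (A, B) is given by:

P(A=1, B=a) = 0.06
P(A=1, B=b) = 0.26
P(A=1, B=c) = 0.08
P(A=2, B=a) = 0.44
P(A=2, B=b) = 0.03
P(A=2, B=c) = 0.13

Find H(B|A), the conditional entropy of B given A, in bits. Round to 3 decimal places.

1.125 bits

Chain rule: H(B|A) = H(A,B) − H(A).
Marginals: p(A) = (0.4000, 0.6000), p(B) = (0.5000, 0.2900, 0.2100).
H(A,B) = 2.0959 bits; H(A) = 0.9710 bits.
H(B|A) = 2.0959 − 0.9710 = 1.125 bits.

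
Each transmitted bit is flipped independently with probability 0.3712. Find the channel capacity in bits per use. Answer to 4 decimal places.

Binary symmetric channel: C = 1 − h₂(ε) where h₂ is the binary entropy function.
h₂(0.3712) = −0.3712·log₂0.3712 − 0.6288·log₂0.6288 = 0.9516.
C = 1 − 0.9516 = 0.0484 bits per channel use.

0.0484 bits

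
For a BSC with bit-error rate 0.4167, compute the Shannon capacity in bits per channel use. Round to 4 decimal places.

Binary symmetric channel: C = 1 − h₂(ε) where h₂ is the binary entropy function.
h₂(0.4167) = −0.4167·log₂0.4167 − 0.5833·log₂0.5833 = 0.9799.
C = 1 − 0.9799 = 0.0201 bits per channel use.

0.0201 bits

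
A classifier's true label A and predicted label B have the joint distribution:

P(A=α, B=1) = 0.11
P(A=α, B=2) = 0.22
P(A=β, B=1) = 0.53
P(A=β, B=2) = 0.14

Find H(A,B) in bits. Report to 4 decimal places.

1.7134 bits

H(A,B) = −Σ p(x,y)·log₂ p(x,y) over all 4 cells.
  cell (α,1): −0.11·log₂0.11 = 0.35029
  cell (α,2): −0.22·log₂0.22 = 0.48057
  cell (β,1): −0.53·log₂0.53 = 0.48545
  cell (β,2): −0.14·log₂0.14 = 0.39711
Sum = 1.7134 bits.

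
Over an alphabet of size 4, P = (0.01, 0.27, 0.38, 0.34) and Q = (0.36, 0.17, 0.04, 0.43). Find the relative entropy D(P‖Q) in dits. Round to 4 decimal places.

0.3755 dits

D(P‖Q) = Σ p·log₁₀(p/q).
  0.01·log₁₀(0.01/0.36) = -0.01556
  0.27·log₁₀(0.27/0.17) = 0.05425
  0.38·log₁₀(0.38/0.04) = 0.37153
  0.34·log₁₀(0.34/0.43) = -0.03468
D(P‖Q) = 0.3755 dits.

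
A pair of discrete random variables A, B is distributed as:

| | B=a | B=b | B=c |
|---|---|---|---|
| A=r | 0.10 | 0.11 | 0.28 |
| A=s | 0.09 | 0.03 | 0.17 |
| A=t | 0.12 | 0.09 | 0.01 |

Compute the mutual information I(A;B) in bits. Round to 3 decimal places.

0.188 bits

Marginals: p(A) = (0.4900, 0.2900, 0.2200), p(B) = (0.3100, 0.2300, 0.4600).
I(A;B) = Σ p(x,y)·log₂[p(x,y)/(p(x)p(y))].
  (r,a): 0.10·log₂(0.6583) = -0.0603
  (r,b): 0.11·log₂(0.9760) = -0.0038
  (r,c): 0.28·log₂(1.2422) = 0.0876
  (s,a): 0.09·log₂(1.0011) = 0.0001
  (s,b): 0.03·log₂(0.4498) = -0.0346
  (s,c): 0.17·log₂(1.2744) = 0.0595
  (t,a): 0.12·log₂(1.7595) = 0.0978
  (t,b): 0.09·log₂(1.7787) = 0.0748
  (t,c): 0.01·log₂(0.0988) = -0.0334
Sum = 0.188 bits.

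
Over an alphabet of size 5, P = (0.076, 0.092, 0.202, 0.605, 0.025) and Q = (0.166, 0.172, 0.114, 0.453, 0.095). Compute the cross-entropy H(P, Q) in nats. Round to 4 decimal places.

1.2750 nats

H(P,Q) = −Σ p·ln q.
  −0.076·ln(0.166) = 0.13648
  −0.092·ln(0.172) = 0.16194
  −0.202·ln(0.114) = 0.43865
  −0.605·ln(0.453) = 0.47908
  −0.025·ln(0.095) = 0.05885
H(P,Q) = 1.2750 nats.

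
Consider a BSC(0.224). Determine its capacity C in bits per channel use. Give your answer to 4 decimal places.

0.2326 bits

Binary symmetric channel: C = 1 − h₂(ε) where h₂ is the binary entropy function.
h₂(0.224) = −0.224·log₂0.224 − 0.776·log₂0.776 = 0.7674.
C = 1 − 0.7674 = 0.2326 bits per channel use.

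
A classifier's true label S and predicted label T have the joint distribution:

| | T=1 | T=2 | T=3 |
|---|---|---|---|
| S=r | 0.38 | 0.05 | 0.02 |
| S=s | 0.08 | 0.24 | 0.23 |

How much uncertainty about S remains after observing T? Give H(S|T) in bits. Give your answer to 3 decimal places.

0.599 bits

Chain rule: H(S|T) = H(S,T) − H(T).
Marginals: p(S) = (0.4500, 0.5500), p(T) = (0.4600, 0.2900, 0.2500).
H(S,T) = 2.1327 bits; H(T) = 1.5332 bits.
H(S|T) = 2.1327 − 1.5332 = 0.599 bits.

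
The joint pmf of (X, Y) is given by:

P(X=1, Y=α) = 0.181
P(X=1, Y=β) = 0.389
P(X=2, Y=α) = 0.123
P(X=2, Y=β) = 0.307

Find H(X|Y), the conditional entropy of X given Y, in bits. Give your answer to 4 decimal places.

Marginals: p(X) = (0.5700, 0.4300), p(Y) = (0.3040, 0.6960).
H(X|Y) = Σ p(Y) · H(X|Y=·).
  Y=α: p=0.3040, H(X|Y=α) = 0.9736
  Y=β: p=0.6960, H(X|Y=β) = 0.9900
Weighted sum = 0.9850 bits.

0.9850 bits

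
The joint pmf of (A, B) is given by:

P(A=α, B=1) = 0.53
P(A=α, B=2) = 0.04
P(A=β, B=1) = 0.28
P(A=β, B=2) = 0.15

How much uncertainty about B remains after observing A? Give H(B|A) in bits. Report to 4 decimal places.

Chain rule: H(B|A) = H(A,B) − H(A).
Marginals: p(A) = (0.5700, 0.4300), p(B) = (0.8100, 0.1900).
H(A,B) = 1.5960 bits; H(A) = 0.9858 bits.
H(B|A) = 1.5960 − 0.9858 = 0.6102 bits.

0.6102 bits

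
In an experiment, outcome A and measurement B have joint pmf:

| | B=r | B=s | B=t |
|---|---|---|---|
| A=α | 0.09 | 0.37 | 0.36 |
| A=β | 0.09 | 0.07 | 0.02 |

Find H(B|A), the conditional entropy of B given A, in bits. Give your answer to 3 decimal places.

1.388 bits

Chain rule: H(B|A) = H(A,B) − H(A).
Marginals: p(A) = (0.8200, 0.1800), p(B) = (0.1800, 0.4400, 0.3800).
H(A,B) = 2.0681 bits; H(A) = 0.6801 bits.
H(B|A) = 2.0681 − 0.6801 = 1.388 bits.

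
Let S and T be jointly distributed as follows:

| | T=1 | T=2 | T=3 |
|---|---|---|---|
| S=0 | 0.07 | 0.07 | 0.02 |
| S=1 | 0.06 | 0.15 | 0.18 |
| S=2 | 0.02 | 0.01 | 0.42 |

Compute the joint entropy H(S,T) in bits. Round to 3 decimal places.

H(S,T) = −Σ p(x,y)·log₂ p(x,y) over all 9 cells.
  cell (0,1): −0.07·log₂0.07 = 0.2686
  cell (0,2): −0.07·log₂0.07 = 0.2686
  cell (0,3): −0.02·log₂0.02 = 0.1129
  cell (1,1): −0.06·log₂0.06 = 0.2435
  cell (1,2): −0.15·log₂0.15 = 0.4105
  cell (1,3): −0.18·log₂0.18 = 0.4453
  cell (2,1): −0.02·log₂0.02 = 0.1129
  cell (2,2): −0.01·log₂0.01 = 0.0664
  cell (2,3): −0.42·log₂0.42 = 0.5256
Sum = 2.454 bits.

2.454 bits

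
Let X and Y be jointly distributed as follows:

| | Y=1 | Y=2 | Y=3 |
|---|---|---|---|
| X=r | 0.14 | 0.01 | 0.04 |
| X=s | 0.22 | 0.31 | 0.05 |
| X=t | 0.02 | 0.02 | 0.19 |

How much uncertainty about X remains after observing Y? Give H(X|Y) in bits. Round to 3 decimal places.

Chain rule: H(X|Y) = H(X,Y) − H(Y).
Marginals: p(X) = (0.1900, 0.5800, 0.2300), p(Y) = (0.3800, 0.3400, 0.2800).
H(X,Y) = 2.5507 bits; H(Y) = 1.5738 bits.
H(X|Y) = 2.5507 − 1.5738 = 0.977 bits.

0.977 bits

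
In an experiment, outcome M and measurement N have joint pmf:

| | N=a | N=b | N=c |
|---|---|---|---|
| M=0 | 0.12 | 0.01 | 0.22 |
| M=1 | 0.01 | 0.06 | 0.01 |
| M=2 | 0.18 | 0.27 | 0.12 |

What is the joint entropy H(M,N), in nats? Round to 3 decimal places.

H(M,N) = −Σ p(x,y)·ln p(x,y) over all 9 cells.
  cell (0,a): −0.12·ln0.12 = 0.2544
  cell (0,b): −0.01·ln0.01 = 0.0461
  cell (0,c): −0.22·ln0.22 = 0.3331
  cell (1,a): −0.01·ln0.01 = 0.0461
  cell (1,b): −0.06·ln0.06 = 0.1688
  cell (1,c): −0.01·ln0.01 = 0.0461
  cell (2,a): −0.18·ln0.18 = 0.3087
  cell (2,b): −0.27·ln0.27 = 0.3535
  cell (2,c): −0.12·ln0.12 = 0.2544
Sum = 1.811 nats.

1.811 nats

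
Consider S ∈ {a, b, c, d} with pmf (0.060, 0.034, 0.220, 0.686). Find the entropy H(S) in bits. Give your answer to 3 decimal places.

H(S) = −Σ p·log₂ p.
  −(0.060)·log₂(0.060) = 0.2435
  −(0.034)·log₂(0.034) = 0.1659
  −(0.220)·log₂(0.220) = 0.4806
  −(0.686)·log₂(0.686) = 0.3730
Sum: 0.2435 + 0.1659 + 0.4806 + 0.3730 = 1.263 bits.

1.263 bits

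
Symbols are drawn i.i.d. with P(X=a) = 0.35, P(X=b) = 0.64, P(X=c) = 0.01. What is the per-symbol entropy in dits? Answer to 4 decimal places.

H(X) = −Σ p·log₁₀ p.
  −(0.35)·log₁₀(0.35) = 0.15958
  −(0.64)·log₁₀(0.64) = 0.12404
  −(0.01)·log₁₀(0.01) = 0.02000
Sum: 0.15958 + 0.12404 + 0.02000 = 0.3036 dits.

0.3036 dits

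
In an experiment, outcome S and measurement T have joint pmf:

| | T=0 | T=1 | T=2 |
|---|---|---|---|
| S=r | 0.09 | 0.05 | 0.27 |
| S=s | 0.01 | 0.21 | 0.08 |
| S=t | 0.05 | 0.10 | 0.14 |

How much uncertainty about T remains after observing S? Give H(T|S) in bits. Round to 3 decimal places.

1.249 bits

Chain rule: H(T|S) = H(S,T) − H(S).
Marginals: p(S) = (0.4100, 0.3000, 0.2900), p(T) = (0.1500, 0.3600, 0.4900).
H(S,T) = 2.8149 bits; H(S) = 1.5664 bits.
H(T|S) = 2.8149 − 1.5664 = 1.249 bits.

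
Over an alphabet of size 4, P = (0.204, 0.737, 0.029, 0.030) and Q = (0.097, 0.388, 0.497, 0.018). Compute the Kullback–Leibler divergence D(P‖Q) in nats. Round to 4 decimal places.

0.5574 nats

D(P‖Q) = Σ p·ln(p/q).
  0.204·ln(0.204/0.097) = 0.15166
  0.737·ln(0.737/0.388) = 0.47285
  0.029·ln(0.029/0.497) = -0.08240
  0.030·ln(0.030/0.018) = 0.01532
D(P‖Q) = 0.5574 nats.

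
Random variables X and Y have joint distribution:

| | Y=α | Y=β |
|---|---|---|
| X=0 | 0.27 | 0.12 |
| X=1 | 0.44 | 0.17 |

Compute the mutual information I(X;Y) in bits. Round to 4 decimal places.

Marginals: p(X) = (0.3900, 0.6100), p(Y) = (0.7100, 0.2900).
I(X;Y) = Σ p(x,y)·log₂[p(x,y)/(p(x)p(y))].
  (0,α): 0.27·log₂(0.9751) = -0.00983
  (0,β): 0.12·log₂(1.0610) = 0.01025
  (1,α): 0.44·log₂(1.0159) = 0.01003
  (1,β): 0.17·log₂(0.9610) = -0.00976
Sum = 0.0007 bits.

0.0007 bits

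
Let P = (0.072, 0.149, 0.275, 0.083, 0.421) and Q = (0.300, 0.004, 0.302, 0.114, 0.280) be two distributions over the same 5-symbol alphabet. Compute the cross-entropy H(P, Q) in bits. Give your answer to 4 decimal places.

2.8202 bits

H(P,Q) = −Σ p·log₂ q.
  −0.072·log₂(0.300) = 0.12506
  −0.149·log₂(0.004) = 1.18690
  −0.275·log₂(0.302) = 0.47503
  −0.083·log₂(0.114) = 0.26003
  −0.421·log₂(0.280) = 0.77317
H(P,Q) = 2.8202 bits.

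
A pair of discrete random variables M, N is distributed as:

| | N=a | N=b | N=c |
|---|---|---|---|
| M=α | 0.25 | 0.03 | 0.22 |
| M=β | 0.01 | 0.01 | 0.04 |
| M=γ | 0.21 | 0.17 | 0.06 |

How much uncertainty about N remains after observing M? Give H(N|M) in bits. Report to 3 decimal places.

Marginals: p(M) = (0.5000, 0.0600, 0.4400), p(N) = (0.4700, 0.2100, 0.3200).
H(N|M) = Σ p(M) · H(N|M=·).
  M=α: p=0.5000, H(N|M=α) = 1.2647
  M=β: p=0.0600, H(N|M=β) = 1.2516
  M=γ: p=0.4400, H(N|M=γ) = 1.4314
Weighted sum = 1.337 bits.

1.337 bits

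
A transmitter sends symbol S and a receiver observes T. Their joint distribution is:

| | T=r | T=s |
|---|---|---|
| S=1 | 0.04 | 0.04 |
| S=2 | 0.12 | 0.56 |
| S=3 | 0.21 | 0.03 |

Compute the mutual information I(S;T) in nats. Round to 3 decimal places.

0.196 nats

Marginals: p(S) = (0.0800, 0.6800, 0.2400), p(T) = (0.3700, 0.6300).
I(S;T) = Σ p(x,y)·ln[p(x,y)/(p(x)p(y))].
  (1,r): 0.04·ln(1.3514) = 0.0120
  (1,s): 0.04·ln(0.7937) = -0.0092
  (2,r): 0.12·ln(0.4769) = -0.0888
  (2,s): 0.56·ln(1.3072) = 0.1500
  (3,r): 0.21·ln(2.3649) = 0.1808
  (3,s): 0.03·ln(0.1984) = -0.0485
Sum = 0.196 nats.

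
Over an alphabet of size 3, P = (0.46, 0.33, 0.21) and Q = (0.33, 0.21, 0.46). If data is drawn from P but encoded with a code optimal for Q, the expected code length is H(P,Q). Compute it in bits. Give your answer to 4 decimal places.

H(P,Q) = −Σ p·log₂ q.
  −0.46·log₂(0.33) = 0.73575
  −0.33·log₂(0.21) = 0.74301
  −0.21·log₂(0.46) = 0.23526
H(P,Q) = 1.7140 bits.

1.7140 bits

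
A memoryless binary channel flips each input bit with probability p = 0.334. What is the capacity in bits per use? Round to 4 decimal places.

Binary symmetric channel: C = 1 − h₂(ε) where h₂ is the binary entropy function.
h₂(0.334) = −0.334·log₂0.334 − 0.666·log₂0.666 = 0.9190.
C = 1 − 0.9190 = 0.0810 bits per channel use.

0.0810 bits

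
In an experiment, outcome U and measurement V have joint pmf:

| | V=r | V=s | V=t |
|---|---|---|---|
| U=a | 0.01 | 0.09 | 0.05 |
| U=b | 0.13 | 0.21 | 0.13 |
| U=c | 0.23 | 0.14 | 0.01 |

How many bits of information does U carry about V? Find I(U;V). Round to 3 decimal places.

Marginals: p(U) = (0.1500, 0.4700, 0.3800), p(V) = (0.3700, 0.4400, 0.1900).
I(U;V) = H(U) + H(V) − H(U,V).
H(U) = 1.4530, H(V) = 1.5071, H(U,V) = 2.7845.
I(U;V) = 1.4530 + 1.5071 − 2.7845 = 0.176 bits.

0.176 bits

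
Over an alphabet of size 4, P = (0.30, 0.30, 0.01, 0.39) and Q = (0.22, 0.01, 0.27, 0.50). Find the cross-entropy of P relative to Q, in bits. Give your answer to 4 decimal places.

3.0574 bits

H(P,Q) = −Σ p·log₂ q.
  −0.30·log₂(0.22) = 0.65533
  −0.30·log₂(0.01) = 1.99316
  −0.01·log₂(0.27) = 0.01889
  −0.39·log₂(0.50) = 0.39000
H(P,Q) = 3.0574 bits.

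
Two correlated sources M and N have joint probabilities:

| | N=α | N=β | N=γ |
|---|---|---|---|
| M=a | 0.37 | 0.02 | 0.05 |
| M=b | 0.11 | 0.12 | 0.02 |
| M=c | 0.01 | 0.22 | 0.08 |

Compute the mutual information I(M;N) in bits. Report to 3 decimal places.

Marginals: p(M) = (0.4400, 0.2500, 0.3100), p(N) = (0.4900, 0.3600, 0.1500).
I(M;N) = Σ p(x,y)·log₂[p(x,y)/(p(x)p(y))].
  (a,α): 0.37·log₂(1.7161) = 0.2883
  (a,β): 0.02·log₂(0.1263) = -0.0597
  (a,γ): 0.05·log₂(0.7576) = -0.0200
  (b,α): 0.11·log₂(0.8980) = -0.0171
  (b,β): 0.12·log₂(1.3333) = 0.0498
  (b,γ): 0.02·log₂(0.5333) = -0.0181
  (c,α): 0.01·log₂(0.0658) = -0.0393
  (c,β): 0.22·log₂(1.9713) = 0.2154
  (c,γ): 0.08·log₂(1.7204) = 0.0626
Sum = 0.462 bits.

0.462 bits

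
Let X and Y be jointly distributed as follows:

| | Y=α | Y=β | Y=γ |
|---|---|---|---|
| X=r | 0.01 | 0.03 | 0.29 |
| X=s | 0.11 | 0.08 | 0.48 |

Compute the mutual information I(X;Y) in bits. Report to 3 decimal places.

Marginals: p(X) = (0.3300, 0.6700), p(Y) = (0.1200, 0.1100, 0.7700).
I(X;Y) = H(X) + H(Y) − H(X,Y).
H(X) = 0.9149, H(Y) = 1.0077, H(X,Y) = 1.8862.
I(X;Y) = 0.9149 + 1.0077 − 1.8862 = 0.036 bits.

0.036 bits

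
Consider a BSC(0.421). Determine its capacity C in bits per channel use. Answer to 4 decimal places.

Binary symmetric channel: C = 1 − h₂(ε) where h₂ is the binary entropy function.
h₂(0.421) = −0.421·log₂0.421 − 0.579·log₂0.579 = 0.9819.
C = 1 − 0.9819 = 0.0181 bits per channel use.

0.0181 bits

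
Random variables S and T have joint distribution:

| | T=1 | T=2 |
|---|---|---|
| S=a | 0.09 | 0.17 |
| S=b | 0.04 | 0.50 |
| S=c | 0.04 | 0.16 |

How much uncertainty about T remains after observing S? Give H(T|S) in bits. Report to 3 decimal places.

Chain rule: H(T|S) = H(S,T) − H(S).
Marginals: p(S) = (0.2600, 0.5400, 0.2000), p(T) = (0.1700, 0.8300).
H(S,T) = 2.0418 bits; H(S) = 1.4497 bits.
H(T|S) = 2.0418 − 1.4497 = 0.592 bits.

0.592 bits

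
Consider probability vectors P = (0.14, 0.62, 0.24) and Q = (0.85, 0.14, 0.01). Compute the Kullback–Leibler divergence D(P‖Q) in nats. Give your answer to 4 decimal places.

D(P‖Q) = Σ p·ln(p/q).
  0.14·ln(0.14/0.85) = -0.25250
  0.62·ln(0.62/0.14) = 0.92261
  0.24·ln(0.24/0.01) = 0.76273
D(P‖Q) = 1.4328 nats.

1.4328 nats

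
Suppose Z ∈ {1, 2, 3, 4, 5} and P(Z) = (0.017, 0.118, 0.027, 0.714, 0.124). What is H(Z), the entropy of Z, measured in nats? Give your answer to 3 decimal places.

H(Z) = −Σ p·ln p.
  −(0.017)·ln(0.017) = 0.0693
  −(0.118)·ln(0.118) = 0.2522
  −(0.027)·ln(0.027) = 0.0975
  −(0.714)·ln(0.714) = 0.2405
  −(0.124)·ln(0.124) = 0.2588
Sum: 0.0693 + 0.2522 + 0.0975 + 0.2405 + 0.2588 = 0.918 nats.

0.918 nats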